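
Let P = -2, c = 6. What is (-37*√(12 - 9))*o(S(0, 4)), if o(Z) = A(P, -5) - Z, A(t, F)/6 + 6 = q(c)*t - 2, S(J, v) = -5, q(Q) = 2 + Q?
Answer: 5143*√3 ≈ 8907.9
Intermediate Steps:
A(t, F) = -48 + 48*t (A(t, F) = -36 + 6*((2 + 6)*t - 2) = -36 + 6*(8*t - 2) = -36 + 6*(-2 + 8*t) = -36 + (-12 + 48*t) = -48 + 48*t)
o(Z) = -144 - Z (o(Z) = (-48 + 48*(-2)) - Z = (-48 - 96) - Z = -144 - Z)
(-37*√(12 - 9))*o(S(0, 4)) = (-37*√(12 - 9))*(-144 - 1*(-5)) = (-37*√3)*(-144 + 5) = -37*√3*(-139) = 5143*√3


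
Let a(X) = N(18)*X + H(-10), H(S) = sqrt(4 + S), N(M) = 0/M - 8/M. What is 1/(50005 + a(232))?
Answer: 4042053/201706080175 - 81*I*sqrt(6)/201706080175 ≈ 2.0039e-5 - 9.8365e-10*I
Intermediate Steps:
N(M) = -8/M (N(M) = 0 - 8/M = -8/M)
a(X) = -4*X/9 + I*sqrt(6) (a(X) = (-8/18)*X + sqrt(4 - 10) = (-8*1/18)*X + sqrt(-6) = -4*X/9 + I*sqrt(6))
1/(50005 + a(232)) = 1/(50005 + (-4/9*232 + I*sqrt(6))) = 1/(50005 + (-928/9 + I*sqrt(6))) = 1/(449117/9 + I*sqrt(6))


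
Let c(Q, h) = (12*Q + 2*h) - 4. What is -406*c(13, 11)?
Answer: -70644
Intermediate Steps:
c(Q, h) = -4 + 2*h + 12*Q (c(Q, h) = (2*h + 12*Q) - 4 = -4 + 2*h + 12*Q)
-406*c(13, 11) = -406*(-4 + 2*11 + 12*13) = -406*(-4 + 22 + 156) = -406*174 = -70644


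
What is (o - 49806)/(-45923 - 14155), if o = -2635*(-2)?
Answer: 1172/1581 ≈ 0.74130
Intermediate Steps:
o = 5270
(o - 49806)/(-45923 - 14155) = (5270 - 49806)/(-45923 - 14155) = -44536/(-60078) = -44536*(-1/60078) = 1172/1581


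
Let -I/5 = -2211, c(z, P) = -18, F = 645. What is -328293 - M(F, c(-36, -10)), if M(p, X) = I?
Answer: -339348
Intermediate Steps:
I = 11055 (I = -5*(-2211) = 11055)
M(p, X) = 11055
-328293 - M(F, c(-36, -10)) = -328293 - 1*11055 = -328293 - 11055 = -339348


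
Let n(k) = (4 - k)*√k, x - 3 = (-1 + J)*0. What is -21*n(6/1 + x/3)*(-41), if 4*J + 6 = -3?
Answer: -2583*√7 ≈ -6834.0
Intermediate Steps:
J = -9/4 (J = -3/2 + (¼)*(-3) = -3/2 - ¾ = -9/4 ≈ -2.2500)
x = 3 (x = 3 + (-1 - 9/4)*0 = 3 - 13/4*0 = 3 + 0 = 3)
n(k) = √k*(4 - k)
-21*n(6/1 + x/3)*(-41) = -21*√(6/1 + 3/3)*(4 - (6/1 + 3/3))*(-41) = -21*√(6*1 + 3*(⅓))*(4 - (6*1 + 3*(⅓)))*(-41) = -21*√(6 + 1)*(4 - (6 + 1))*(-41) = -21*√7*(4 - 1*7)*(-41) = -21*√7*(4 - 7)*(-41) = -21*√7*(-3)*(-41) = -(-63)*√7*(-41) = (63*√7)*(-41) = -2583*√7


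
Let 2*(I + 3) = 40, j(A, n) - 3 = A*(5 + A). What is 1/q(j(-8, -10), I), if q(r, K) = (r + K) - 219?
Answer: -1/175 ≈ -0.0057143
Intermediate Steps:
j(A, n) = 3 + A*(5 + A)
I = 17 (I = -3 + (½)*40 = -3 + 20 = 17)
q(r, K) = -219 + K + r (q(r, K) = (K + r) - 219 = -219 + K + r)
1/q(j(-8, -10), I) = 1/(-219 + 17 + (3 + (-8)² + 5*(-8))) = 1/(-219 + 17 + (3 + 64 - 40)) = 1/(-219 + 17 + 27) = 1/(-175) = -1/175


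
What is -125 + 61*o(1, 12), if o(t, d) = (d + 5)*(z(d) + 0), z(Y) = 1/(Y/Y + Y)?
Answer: -588/13 ≈ -45.231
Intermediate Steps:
z(Y) = 1/(1 + Y)
o(t, d) = (5 + d)/(1 + d) (o(t, d) = (d + 5)*(1/(1 + d) + 0) = (5 + d)/(1 + d))
-125 + 61*o(1, 12) = -125 + 61*((5 + 12)/(1 + 12)) = -125 + 61*(17/13) = -125 + 1037/13 = -588/13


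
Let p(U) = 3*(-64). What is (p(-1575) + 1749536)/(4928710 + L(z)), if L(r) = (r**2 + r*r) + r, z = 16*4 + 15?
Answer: 1749344/4941271 ≈ 0.35403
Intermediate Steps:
z = 79 (z = 64 + 15 = 79)
L(r) = r + 2*r**2 (L(r) = (r**2 + r**2) + r = 2*r**2 + r = r + 2*r**2)
p(U) = -192
(p(-1575) + 1749536)/(4928710 + L(z)) = (-192 + 1749536)/(4928710 + 79*(1 + 2*79)) = 1749344/(4928710 + 79*(1 + 158)) = 1749344/(4928710 + 79*159) = 1749344/(4928710 + 12561) = 1749344/4941271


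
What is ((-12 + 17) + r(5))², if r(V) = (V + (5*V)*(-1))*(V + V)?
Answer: 38025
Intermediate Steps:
r(V) = -8*V² (r(V) = (V - 5*V)*(2*V) = (-4*V)*(2*V) = -8*V²)
((-12 + 17) + r(5))² = ((-12 + 17) - 8*5²)² = (5 - 8*25)² = (5 - 200)² = (-195)² = 38025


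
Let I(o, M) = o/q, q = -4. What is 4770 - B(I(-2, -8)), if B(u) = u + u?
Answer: 4769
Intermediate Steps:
I(o, M) = -o/4 (I(o, M) = o/(-4) = o*(-¼) = -o/4)
B(u) = 2*u
4770 - B(I(-2, -8)) = 4770 - 2*(-¼*(-2)) = 4770 - 2/2 = 4770 - 1*1 = 4770 - 1 = 4769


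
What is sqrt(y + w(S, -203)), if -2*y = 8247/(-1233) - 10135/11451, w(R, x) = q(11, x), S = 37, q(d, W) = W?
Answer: I*sqrt(54475788148221)/522929 ≈ 14.114*I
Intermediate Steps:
w(R, x) = x
y = 1980238/522929 (y = -(8247/(-1233) - 10135/11451)/2 = -(8247*(-1/1233) - 10135*1/11451)/2 = -(-2749/411 - 10135/11451)/2 = -1/2*(-3960476/522929) = 1980238/522929 ≈ 3.7868)
sqrt(y + w(S, -203)) = sqrt(1980238/522929 - 203) = sqrt(-104174349/522929) = I*sqrt(54475788148221)/522929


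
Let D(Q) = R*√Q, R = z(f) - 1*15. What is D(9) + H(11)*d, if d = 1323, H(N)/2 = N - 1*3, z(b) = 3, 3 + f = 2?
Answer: 21132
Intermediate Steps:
f = -1 (f = -3 + 2 = -1)
H(N) = -6 + 2*N (H(N) = 2*(N - 1*3) = 2*(N - 3) = 2*(-3 + N) = -6 + 2*N)
R = -12 (R = 3 - 1*15 = 3 - 15 = -12)
D(Q) = -12*√Q
D(9) + H(11)*d = -12*√9 + (-6 + 2*11)*1323 = -12*3 + (-6 + 22)*1323 = -36 + 16*1323 = -36 + 21168 = 21132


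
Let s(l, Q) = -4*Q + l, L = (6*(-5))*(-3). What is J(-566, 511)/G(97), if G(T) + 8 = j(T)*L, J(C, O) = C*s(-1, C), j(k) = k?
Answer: -640429/4361 ≈ -146.85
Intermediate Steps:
L = 90 (L = -30*(-3) = 90)
s(l, Q) = l - 4*Q
J(C, O) = C*(-1 - 4*C)
G(T) = -8 + 90*T (G(T) = -8 + T*90 = -8 + 90*T)
J(-566, 511)/G(97) = (-1*(-566)*(1 + 4*(-566)))/(-8 + 90*97) = (-1*(-566)*(1 - 2264))/(-8 + 8730) = -1*(-566)*(-2263)/8722 = -1280858*1/8722 = -640429/4361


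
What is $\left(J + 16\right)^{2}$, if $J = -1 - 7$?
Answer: $64$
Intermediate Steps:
$J = -8$
$\left(J + 16\right)^{2} = \left(-8 + 16\right)^{2} = 8^{2} = 64$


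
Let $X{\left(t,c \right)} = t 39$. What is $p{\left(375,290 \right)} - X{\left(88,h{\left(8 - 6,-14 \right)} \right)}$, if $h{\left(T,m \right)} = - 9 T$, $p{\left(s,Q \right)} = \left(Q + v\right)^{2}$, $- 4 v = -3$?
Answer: $\frac{1297657}{16} \approx 81104.0$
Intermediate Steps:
$v = \frac{3}{4}$ ($v = \left(- \frac{1}{4}\right) \left(-3\right) = \frac{3}{4} \approx 0.75$)
$p{\left(s,Q \right)} = \left(\frac{3}{4} + Q\right)^{2}$ ($p{\left(s,Q \right)} = \left(Q + \frac{3}{4}\right)^{2} = \left(\frac{3}{4} + Q\right)^{2}$)
$X{\left(t,c \right)} = 39 t$
$p{\left(375,290 \right)} - X{\left(88,h{\left(8 - 6,-14 \right)} \right)} = \frac{\left(3 + 4 \cdot 290\right)^{2}}{16} - 39 \cdot 88 = \frac{\left(3 + 1160\right)^{2}}{16} - 3432 = \frac{1163^{2}}{16} - 3432 = \frac{1}{16} \cdot 1352569 - 3432 = \frac{1352569}{16} - 3432 = \frac{1297657}{16}$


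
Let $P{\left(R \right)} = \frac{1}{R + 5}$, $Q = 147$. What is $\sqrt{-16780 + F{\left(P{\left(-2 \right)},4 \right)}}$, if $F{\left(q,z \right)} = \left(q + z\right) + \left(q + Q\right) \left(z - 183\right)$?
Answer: $\frac{i \sqrt{388335}}{3} \approx 207.72 i$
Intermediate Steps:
$P{\left(R \right)} = \frac{1}{5 + R}$
$F{\left(q,z \right)} = q + z + \left(-183 + z\right) \left(147 + q\right)$ ($F{\left(q,z \right)} = \left(q + z\right) + \left(q + 147\right) \left(z - 183\right) = \left(q + z\right) + \left(147 + q\right) \left(-183 + z\right) = \left(q + z\right) + \left(-183 + z\right) \left(147 + q\right) = q + z + \left(-183 + z\right) \left(147 + q\right)$)
$\sqrt{-16780 + F{\left(P{\left(-2 \right)},4 \right)}} = \sqrt{-16780 + \left(-26901 - \frac{182}{5 - 2} + 148 \cdot 4 + \frac{1}{5 - 2} \cdot 4\right)} = \sqrt{-16780 + \left(-26901 - \frac{182}{3} + 592 + \frac{1}{3} \cdot 4\right)} = \sqrt{-16780 + \left(-26901 - \frac{182}{3} + 592 + \frac{4}{3}\right)} = \sqrt{-16780 - \frac{79105}{3}} = \sqrt{- \frac{129445}{3}} = \frac{i \sqrt{388335}}{3}$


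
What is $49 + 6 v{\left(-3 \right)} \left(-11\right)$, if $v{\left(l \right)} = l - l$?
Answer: $49$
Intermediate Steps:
$v{\left(l \right)} = 0$
$49 + 6 v{\left(-3 \right)} \left(-11\right) = 49 + 6 \cdot 0 \left(-11\right) = 49 + 0 \left(-11\right) = 49 + 0 = 49$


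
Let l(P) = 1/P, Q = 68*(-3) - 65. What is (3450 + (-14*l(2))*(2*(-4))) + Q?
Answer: 3237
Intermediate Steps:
Q = -269 (Q = -204 - 65 = -269)
l(P) = 1/P
(3450 + (-14*l(2))*(2*(-4))) + Q = (3450 + (-14/2)*(2*(-4))) - 269 = (3450 - 14*½*(-8)) - 269 = (3450 - 7*(-8)) - 269 = (3450 + 56) - 269 = 3506 - 269 = 3237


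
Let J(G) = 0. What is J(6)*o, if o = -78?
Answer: 0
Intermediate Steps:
J(6)*o = 0*(-78) = 0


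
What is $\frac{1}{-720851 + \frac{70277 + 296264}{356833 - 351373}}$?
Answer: $- \frac{780}{562211417} \approx -1.3874 \cdot 10^{-6}$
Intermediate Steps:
$\frac{1}{-720851 + \frac{70277 + 296264}{356833 - 351373}} = \frac{1}{-720851 + \frac{366541}{5460}} = \frac{1}{-720851 + 366541 \cdot \frac{1}{5460}} = \frac{1}{-720851 + \frac{52363}{780}} = \frac{1}{- \frac{562211417}{780}} = - \frac{780}{562211417}$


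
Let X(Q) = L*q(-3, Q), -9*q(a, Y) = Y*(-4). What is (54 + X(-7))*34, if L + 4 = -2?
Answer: 7412/3 ≈ 2470.7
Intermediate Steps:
L = -6 (L = -4 - 2 = -6)
q(a, Y) = 4*Y/9 (q(a, Y) = -Y*(-4)/9 = -(-4)*Y/9 = 4*Y/9)
X(Q) = -8*Q/3
(54 + X(-7))*34 = (54 - 8/3*(-7))*34 = (54 + 56/3)*34 = (218/3)*34 = 7412/3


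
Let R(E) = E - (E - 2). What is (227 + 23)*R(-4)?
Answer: 500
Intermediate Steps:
R(E) = 2 (R(E) = E - (-2 + E) = E + (2 - E) = 2)
(227 + 23)*R(-4) = (227 + 23)*2 = 250*2 = 500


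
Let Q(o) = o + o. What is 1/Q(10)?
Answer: 1/20 ≈ 0.050000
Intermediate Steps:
Q(o) = 2*o
1/Q(10) = 1/(2*10) = 1/20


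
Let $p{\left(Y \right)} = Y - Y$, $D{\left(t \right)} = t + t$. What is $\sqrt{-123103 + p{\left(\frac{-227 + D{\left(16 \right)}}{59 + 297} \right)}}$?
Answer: $i \sqrt{123103} \approx 350.86 i$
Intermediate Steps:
$D{\left(t \right)} = 2 t$
$p{\left(Y \right)} = 0$
$\sqrt{-123103 + p{\left(\frac{-227 + D{\left(16 \right)}}{59 + 297} \right)}} = \sqrt{-123103 + 0} = \sqrt{-123103} = i \sqrt{123103}$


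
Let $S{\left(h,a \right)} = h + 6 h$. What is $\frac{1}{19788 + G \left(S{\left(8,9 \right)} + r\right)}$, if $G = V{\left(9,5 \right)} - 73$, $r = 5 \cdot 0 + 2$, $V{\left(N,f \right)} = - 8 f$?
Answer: $\frac{1}{13234} \approx 7.5563 \cdot 10^{-5}$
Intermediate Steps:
$S{\left(h,a \right)} = 7 h$
$r = 2$ ($r = 0 + 2 = 2$)
$G = -113$ ($G = \left(-8\right) 5 - 73 = -40 - 73 = -113$)
$\frac{1}{19788 + G \left(S{\left(8,9 \right)} + r\right)} = \frac{1}{19788 - 113 \left(7 \cdot 8 + 2\right)} = \frac{1}{19788 - 113 \left(56 + 2\right)} = \frac{1}{19788 - 6554} = \frac{1}{13234}$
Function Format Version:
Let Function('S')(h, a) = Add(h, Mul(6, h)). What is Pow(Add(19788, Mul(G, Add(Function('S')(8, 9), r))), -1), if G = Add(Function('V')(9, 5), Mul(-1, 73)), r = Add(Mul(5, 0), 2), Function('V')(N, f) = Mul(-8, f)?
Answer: Rational(1, 13234) ≈ 7.5563e-5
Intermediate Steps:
Function('S')(h, a) = Mul(7, h)
r = 2 (r = Add(0, 2) = 2)
G = -113 (G = Add(Mul(-8, 5), Mul(-1, 73)) = Add(-40, -73) = -113)
Pow(Add(19788, Mul(G, Add(Function('S')(8, 9), r))), -1) = Pow(Add(19788, Mul(-113, Add(Mul(7, 8), 2))), -1) = Pow(Add(19788, Mul(-113, Add(56, 2))), -1) = Pow(Add(19788, Mul(-113, 58)), -1) = Pow(Add(19788, -6554), -1) = Pow(13234, -1) = Rational(1, 13234)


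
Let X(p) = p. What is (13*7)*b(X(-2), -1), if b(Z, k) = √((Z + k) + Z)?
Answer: 91*I*√5 ≈ 203.48*I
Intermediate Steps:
b(Z, k) = √(k + 2*Z)
(13*7)*b(X(-2), -1) = (13*7)*√(-1 + 2*(-2)) = 91*√(-1 - 4) = 91*√(-5) = 91*(I*√5) = 91*I*√5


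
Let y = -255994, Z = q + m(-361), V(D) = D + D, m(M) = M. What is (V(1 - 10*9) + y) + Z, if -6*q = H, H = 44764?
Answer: -791981/3 ≈ -2.6399e+5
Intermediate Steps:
q = -22382/3 (q = -⅙*44764 = -22382/3 ≈ -7460.7)
V(D) = 2*D
Z = -23465/3 (Z = -22382/3 - 361 = -23465/3 ≈ -7821.7)
(V(1 - 10*9) + y) + Z = (2*(1 - 10*9) - 255994) - 23465/3 = (2*(1 - 90) - 255994) - 23465/3 = (2*(-89) - 255994) - 23465/3 = (-178 - 255994) - 23465/3 = -256172 - 23465/3 = -791981/3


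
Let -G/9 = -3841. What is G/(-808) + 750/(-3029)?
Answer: -105315501/2447432 ≈ -43.031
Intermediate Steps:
G = 34569 (G = -9*(-3841) = 34569)
G/(-808) + 750/(-3029) = 34569/(-808) + 750/(-3029) = 34569*(-1/808) + 750*(-1/3029) = -34569/808 - 750/3029 = -105315501/2447432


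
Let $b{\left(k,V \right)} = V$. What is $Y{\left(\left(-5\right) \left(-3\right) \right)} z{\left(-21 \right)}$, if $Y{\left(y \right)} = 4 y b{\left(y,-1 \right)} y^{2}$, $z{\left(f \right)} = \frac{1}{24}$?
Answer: $- \frac{1125}{2} \approx -562.5$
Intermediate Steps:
$z{\left(f \right)} = \frac{1}{24}$
$Y{\left(y \right)} = - 4 y^{3}$ ($Y{\left(y \right)} = 4 y \left(-1\right) y^{2} = 4 \left(- y\right) y^{2} = - 4 y y^{2} = - 4 y^{3}$)
$Y{\left(\left(-5\right) \left(-3\right) \right)} z{\left(-21 \right)} = - 4 \left(\left(-5\right) \left(-3\right)\right)^{3} \cdot \frac{1}{24} = - 4 \cdot 15^{3} \cdot \frac{1}{24} = \left(-4\right) 3375 \cdot \frac{1}{24} = \left(-13500\right) \frac{1}{24} = - \frac{1125}{2}$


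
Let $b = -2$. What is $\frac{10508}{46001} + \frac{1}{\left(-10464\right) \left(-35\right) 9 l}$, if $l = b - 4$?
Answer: $\frac{207816249679}{909759936960} \approx 0.22843$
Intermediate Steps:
$l = -6$ ($l = -2 - 4 = -6$)
$\frac{10508}{46001} + \frac{1}{\left(-10464\right) \left(-35\right) 9 l} = \frac{10508}{46001} + \frac{1}{\left(-10464\right) \left(-35\right) 9 \left(-6\right)} = 10508 \cdot \frac{1}{46001} - \frac{1}{10464 \left(\left(-315\right) \left(-6\right)\right)} = \frac{10508}{46001} - \frac{1}{10464 \cdot 1890} = \frac{10508}{46001} - \frac{1}{19776960} = \frac{207816249679}{909759936960}$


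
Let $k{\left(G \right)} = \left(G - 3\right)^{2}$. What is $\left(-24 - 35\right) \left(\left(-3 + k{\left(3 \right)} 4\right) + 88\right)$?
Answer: $-5015$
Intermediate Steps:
$k{\left(G \right)} = \left(-3 + G\right)^{2}$
$\left(-24 - 35\right) \left(\left(-3 + k{\left(3 \right)} 4\right) + 88\right) = \left(-24 - 35\right) \left(\left(-3 + \left(-3 + 3\right)^{2} \cdot 4\right) + 88\right) = \left(-24 - 35\right) \left(\left(-3 + 0^{2} \cdot 4\right) + 88\right) = - 59 \left(\left(-3 + 0 \cdot 4\right) + 88\right) = - 59 \left(\left(-3 + 0\right) + 88\right) = - 59 \left(-3 + 88\right) = \left(-59\right) 85 = -5015$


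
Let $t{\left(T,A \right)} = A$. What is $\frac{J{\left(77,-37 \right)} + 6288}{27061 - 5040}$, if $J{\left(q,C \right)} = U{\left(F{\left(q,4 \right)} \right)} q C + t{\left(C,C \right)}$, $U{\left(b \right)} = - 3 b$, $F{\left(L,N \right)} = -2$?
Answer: $- \frac{10843}{22021} \approx -0.49239$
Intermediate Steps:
$J{\left(q,C \right)} = C + 6 C q$ ($J{\left(q,C \right)} = \left(-3\right) \left(-2\right) q C + C = 6 q C + C = 6 C q + C = C + 6 C q$)
$\frac{J{\left(77,-37 \right)} + 6288}{27061 - 5040} = \frac{- 37 \left(1 + 6 \cdot 77\right) + 6288}{27061 - 5040} = \frac{- 37 \left(1 + 462\right) + 6288}{22021} = \left(\left(-37\right) 463 + 6288\right) \frac{1}{22021} = \left(-17131 + 6288\right) \frac{1}{22021} = \left(-10843\right) \frac{1}{22021} = - \frac{10843}{22021}$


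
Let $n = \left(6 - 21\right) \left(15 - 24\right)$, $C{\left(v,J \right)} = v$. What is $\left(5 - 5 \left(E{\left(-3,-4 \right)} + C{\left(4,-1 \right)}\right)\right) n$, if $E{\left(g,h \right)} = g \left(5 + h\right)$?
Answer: $0$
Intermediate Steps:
$n = 135$ ($n = - 15 \left(15 - 24\right) = \left(-15\right) \left(-9\right) = 135$)
$\left(5 - 5 \left(E{\left(-3,-4 \right)} + C{\left(4,-1 \right)}\right)\right) n = \left(5 - 5 \left(- 3 \left(5 - 4\right) + 4\right)\right) 135 = \left(5 - 5 \left(\left(-3\right) 1 + 4\right)\right) 135 = \left(5 - 5 \left(-3 + 4\right)\right) 135 = \left(5 - 5\right) 135 = 0 \cdot 135 = 0$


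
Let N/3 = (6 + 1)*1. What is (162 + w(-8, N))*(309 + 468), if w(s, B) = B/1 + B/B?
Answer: 142968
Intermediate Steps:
N = 21 (N = 3*((6 + 1)*1) = 3*(7*1) = 3*7 = 21)
w(s, B) = 1 + B (w(s, B) = B*1 + 1 = B + 1 = 1 + B)
(162 + w(-8, N))*(309 + 468) = (162 + (1 + 21))*(309 + 468) = (162 + 22)*777 = 184*777 = 142968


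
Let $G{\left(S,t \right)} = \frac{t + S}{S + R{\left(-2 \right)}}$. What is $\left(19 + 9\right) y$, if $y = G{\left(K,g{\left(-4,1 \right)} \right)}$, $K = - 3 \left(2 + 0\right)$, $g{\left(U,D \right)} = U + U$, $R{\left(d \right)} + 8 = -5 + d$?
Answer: $\frac{56}{3} \approx 18.667$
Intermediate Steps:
$R{\left(d \right)} = -13 + d$ ($R{\left(d \right)} = -8 + \left(-5 + d\right) = -13 + d$)
$g{\left(U,D \right)} = 2 U$
$K = -6$ ($K = \left(-3\right) 2 = -6$)
$G{\left(S,t \right)} = \frac{S + t}{-15 + S}$ ($G{\left(S,t \right)} = \frac{t + S}{S - 15} = \frac{S + t}{S - 15} = \frac{S + t}{-15 + S}$)
$y = \frac{2}{3}$ ($y = \frac{-6 + 2 \left(-4\right)}{-15 - 6} = \frac{-6 - 8}{-21} = \left(- \frac{1}{21}\right) \left(-14\right) = \frac{2}{3} \approx 0.66667$)
$\left(19 + 9\right) y = \left(19 + 9\right) \frac{2}{3} = 28 \cdot \frac{2}{3} = \frac{56}{3}$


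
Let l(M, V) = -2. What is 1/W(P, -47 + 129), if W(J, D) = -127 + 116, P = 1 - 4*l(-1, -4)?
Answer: -1/11 ≈ -0.090909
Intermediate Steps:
P = 9 (P = 1 - 4*(-2) = 1 + 8 = 9)
W(J, D) = -11
1/W(P, -47 + 129) = 1/(-11) = -1/11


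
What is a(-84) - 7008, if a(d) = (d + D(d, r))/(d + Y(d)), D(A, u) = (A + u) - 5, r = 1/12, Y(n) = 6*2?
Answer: -6052837/864 ≈ -7005.6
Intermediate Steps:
Y(n) = 12
r = 1/12 ≈ 0.083333
D(A, u) = -5 + A + u
a(d) = (-59/12 + 2*d)/(12 + d) (a(d) = (d + (-5 + d + 1/12))/(d + 12) = (d + (-59/12 + d))/(12 + d) = (-59/12 + 2*d)/(12 + d))
a(-84) - 7008 = (-59 + 24*(-84))/(12*(12 - 84)) - 7008 = (1/12)*(-59 - 2016)/(-72) - 7008 = (1/12)*(-1/72)*(-2075) - 7008 = 2075/864 - 7008 = -6052837/864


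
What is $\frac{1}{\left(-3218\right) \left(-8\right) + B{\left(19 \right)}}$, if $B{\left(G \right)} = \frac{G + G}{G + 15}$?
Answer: $\frac{17}{437667} \approx 3.8842 \cdot 10^{-5}$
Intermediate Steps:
$B{\left(G \right)} = \frac{2 G}{15 + G}$
$\frac{1}{\left(-3218\right) \left(-8\right) + B{\left(19 \right)}} = \frac{1}{\left(-3218\right) \left(-8\right) + 2 \cdot 19 \frac{1}{15 + 19}} = \frac{1}{25744 + 2 \cdot 19 \cdot \frac{1}{34}} = \frac{1}{25744 + \frac{19}{17}} = \frac{1}{\frac{437667}{17}} = \frac{17}{437667}$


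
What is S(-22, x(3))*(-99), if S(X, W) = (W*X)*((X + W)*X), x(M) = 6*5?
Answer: -11499840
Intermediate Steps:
x(M) = 30
S(X, W) = W*X²*(W + X) (S(X, W) = (W*X)*((W + X)*X) = (W*X)*(X*(W + X)) = W*X²*(W + X))
S(-22, x(3))*(-99) = (30*(-22)²*(30 - 22))*(-99) = (30*484*8)*(-99) = 116160*(-99) = -11499840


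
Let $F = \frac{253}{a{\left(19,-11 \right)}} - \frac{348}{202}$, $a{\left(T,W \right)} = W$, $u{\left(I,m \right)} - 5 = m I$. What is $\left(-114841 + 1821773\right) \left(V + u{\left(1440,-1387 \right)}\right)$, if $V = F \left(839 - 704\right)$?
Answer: $- \frac{344905871882840}{101} \approx -3.4149 \cdot 10^{12}$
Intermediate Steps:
$u{\left(I,m \right)} = 5 + I m$ ($u{\left(I,m \right)} = 5 + m I = 5 + I m$)
$F = - \frac{2497}{101}$ ($F = \frac{253}{-11} - \frac{348}{202} = 253 \left(- \frac{1}{11}\right) - \frac{174}{101} = -23 - \frac{174}{101} = - \frac{2497}{101} \approx -24.723$)
$V = - \frac{337095}{101}$ ($V = - \frac{2497 \left(839 - 704\right)}{101} = \left(- \frac{2497}{101}\right) 135 = - \frac{337095}{101} \approx -3337.6$)
$\left(-114841 + 1821773\right) \left(V + u{\left(1440,-1387 \right)}\right) = \left(-114841 + 1821773\right) \left(- \frac{337095}{101} + \left(5 + 1440 \left(-1387\right)\right)\right) = 1706932 \left(- \frac{337095}{101} + \left(5 - 1997280\right)\right) = 1706932 \left(- \frac{337095}{101} - 1997275\right) = 1706932 \left(- \frac{202061870}{101}\right) = - \frac{344905871882840}{101}$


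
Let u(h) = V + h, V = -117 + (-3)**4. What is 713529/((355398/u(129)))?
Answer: 22119399/118466 ≈ 186.72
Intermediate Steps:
V = -36 (V = -117 + 81 = -36)
u(h) = -36 + h
713529/((355398/u(129))) = 713529/((355398/(-36 + 129))) = 713529/((355398/93)) = 713529/((355398*(1/93))) = 713529/(118466/31) = 713529*(31/118466) = 22119399/118466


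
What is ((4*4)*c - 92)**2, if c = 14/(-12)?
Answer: 110224/9 ≈ 12247.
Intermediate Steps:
c = -7/6 (c = 14*(-1/12) = -7/6 ≈ -1.1667)
((4*4)*c - 92)**2 = ((4*4)*(-7/6) - 92)**2 = (16*(-7/6) - 92)**2 = (-56/3 - 92)**2 = (-332/3)**2 = 110224/9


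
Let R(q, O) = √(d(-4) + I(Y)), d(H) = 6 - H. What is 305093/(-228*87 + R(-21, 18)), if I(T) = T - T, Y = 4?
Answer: -3025912374/196733443 - 305093*√10/393466886 ≈ -15.383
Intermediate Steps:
I(T) = 0
R(q, O) = √10 (R(q, O) = √((6 - 1*(-4)) + 0) = √((6 + 4) + 0) = √(10 + 0) = √10)
305093/(-228*87 + R(-21, 18)) = 305093/(-228*87 + √10) = 305093/(-19836 + √10)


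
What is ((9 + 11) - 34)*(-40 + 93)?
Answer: -742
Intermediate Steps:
((9 + 11) - 34)*(-40 + 93) = (20 - 34)*53 = -14*53 = -742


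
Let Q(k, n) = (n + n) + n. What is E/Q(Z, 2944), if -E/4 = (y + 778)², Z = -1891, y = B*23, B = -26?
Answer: -675/46 ≈ -14.674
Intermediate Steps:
y = -598 (y = -26*23 = -598)
Q(k, n) = 3*n (Q(k, n) = 2*n + n = 3*n)
E = -129600 (E = -4*(-598 + 778)² = -4*180² = -4*32400 = -129600)
E/Q(Z, 2944) = -129600/(3*2944) = -129600/8832 = -129600*1/8832 = -675/46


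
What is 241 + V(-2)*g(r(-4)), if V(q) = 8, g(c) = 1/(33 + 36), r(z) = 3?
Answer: 16637/69 ≈ 241.12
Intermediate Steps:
g(c) = 1/69
241 + V(-2)*g(r(-4)) = 241 + 8*(1/69) = 241 + 8/69 = 16637/69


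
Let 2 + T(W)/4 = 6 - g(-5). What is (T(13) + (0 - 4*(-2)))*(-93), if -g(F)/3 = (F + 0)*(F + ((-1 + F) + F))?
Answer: -91512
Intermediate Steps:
g(F) = -3*F*(-1 + 3*F) (g(F) = -3*(F + 0)*(F + ((-1 + F) + F)) = -3*F*(F + (-1 + 2*F)) = -3*F*(-1 + 3*F))
T(W) = 976 (T(W) = -8 + 4*(6 - 3*(-5)*(1 - 3*(-5))) = -8 + 4*(6 - 3*(-5)*(1 + 15)) = -8 + 4*(6 - 3*(-5)*16) = -8 + 4*(6 - 1*(-240)) = -8 + 4*(6 + 240) = -8 + 4*246 = -8 + 984 = 976)
(T(13) + (0 - 4*(-2)))*(-93) = (976 + (0 - 4*(-2)))*(-93) = (976 + (0 + 8))*(-93) = (976 + 8)*(-93) = 984*(-93) = -91512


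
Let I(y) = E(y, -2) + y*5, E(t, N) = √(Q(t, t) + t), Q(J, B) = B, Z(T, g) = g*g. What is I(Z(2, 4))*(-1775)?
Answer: -142000 - 7100*√2 ≈ -1.5204e+5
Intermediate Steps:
Z(T, g) = g²
E(t, N) = √2*√t (E(t, N) = √(t + t) = √(2*t) = √2*√t)
I(y) = 5*y + √2*√y (I(y) = √2*√y + y*5 = √2*√y + 5*y = 5*y + √2*√y)
I(Z(2, 4))*(-1775) = (5*4² + √2*√(4²))*(-1775) = (5*16 + √2*√16)*(-1775) = (80 + √2*4)*(-1775) = (80 + 4*√2)*(-1775) = -142000 - 7100*√2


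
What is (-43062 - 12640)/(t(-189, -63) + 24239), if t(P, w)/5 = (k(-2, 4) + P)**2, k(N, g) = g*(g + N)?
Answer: -27851/94022 ≈ -0.29622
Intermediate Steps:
k(N, g) = g*(N + g)
t(P, w) = 5*(8 + P)**2 (t(P, w) = 5*(4*(-2 + 4) + P)**2 = 5*(4*2 + P)**2 = 5*(8 + P)**2)
(-43062 - 12640)/(t(-189, -63) + 24239) = (-43062 - 12640)/(5*(8 - 189)**2 + 24239) = -55702/(5*(-181)**2 + 24239) = -55702/(5*32761 + 24239) = -55702/(163805 + 24239) = -55702/188044 = -55702*1/188044 = -27851/94022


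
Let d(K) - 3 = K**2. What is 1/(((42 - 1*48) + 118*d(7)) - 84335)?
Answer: -1/78205 ≈ -1.2787e-5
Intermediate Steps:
d(K) = 3 + K**2
1/(((42 - 1*48) + 118*d(7)) - 84335) = 1/(((42 - 1*48) + 118*(3 + 7**2)) - 84335) = 1/(((42 - 48) + 118*(3 + 49)) - 84335) = 1/((-6 + 118*52) - 84335) = 1/((-6 + 6136) - 84335) = 1/(6130 - 84335) = 1/(-78205) = -1/78205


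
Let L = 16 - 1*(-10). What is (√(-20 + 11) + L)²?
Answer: 667 + 156*I ≈ 667.0 + 156.0*I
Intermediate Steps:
L = 26 (L = 16 + 10 = 26)
(√(-20 + 11) + L)² = (√(-20 + 11) + 26)² = (√(-9) + 26)² = (3*I + 26)² = (26 + 3*I)²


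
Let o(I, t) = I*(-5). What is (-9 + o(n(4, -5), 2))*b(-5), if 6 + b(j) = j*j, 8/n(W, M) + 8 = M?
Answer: -1463/13 ≈ -112.54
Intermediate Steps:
n(W, M) = 8/(-8 + M)
b(j) = -6 + j² (b(j) = -6 + j*j = -6 + j²)
o(I, t) = -5*I
(-9 + o(n(4, -5), 2))*b(-5) = (-9 - 40/(-8 - 5))*(-6 + (-5)²) = (-9 - 40/(-13))*(-6 + 25) = (-9 - 40*(-1)/13)*19 = (-9 - 5*(-8/13))*19 = (-9 + 40/13)*19 = -77/13*19 = -1463/13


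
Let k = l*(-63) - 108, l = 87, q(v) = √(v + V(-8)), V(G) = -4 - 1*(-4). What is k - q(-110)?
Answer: -5589 - I*√110 ≈ -5589.0 - 10.488*I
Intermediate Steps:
V(G) = 0 (V(G) = -4 + 4 = 0)
q(v) = √v (q(v) = √(v + 0) = √v)
k = -5589 (k = 87*(-63) - 108 = -5481 - 108 = -5589)
k - q(-110) = -5589 - √(-110) = -5589 - I*√110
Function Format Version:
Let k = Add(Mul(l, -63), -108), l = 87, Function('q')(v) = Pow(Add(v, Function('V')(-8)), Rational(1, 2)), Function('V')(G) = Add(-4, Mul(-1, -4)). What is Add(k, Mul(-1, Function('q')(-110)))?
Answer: Add(-5589, Mul(-1, I, Pow(110, Rational(1, 2)))) ≈ Add(-5589.0, Mul(-10.488, I))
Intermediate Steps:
Function('V')(G) = 0 (Function('V')(G) = Add(-4, 4) = 0)
Function('q')(v) = Pow(v, Rational(1, 2)) (Function('q')(v) = Pow(Add(v, 0), Rational(1, 2)) = Pow(v, Rational(1, 2)))
k = -5589 (k = Add(Mul(87, -63), -108) = Add(-5481, -108) = -5589)
Add(k, Mul(-1, Function('q')(-110))) = Add(-5589, Mul(-1, Pow(-110, Rational(1, 2)))) = Add(-5589, Mul(-1, Mul(I, Pow(110, Rational(1, 2))))) = Add(-5589, Mul(-1, I, Pow(110, Rational(1, 2))))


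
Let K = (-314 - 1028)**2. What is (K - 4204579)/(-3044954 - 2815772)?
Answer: 2403615/5860726 ≈ 0.41012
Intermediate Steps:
K = 1800964 (K = (-1342)**2 = 1800964)
(K - 4204579)/(-3044954 - 2815772) = (1800964 - 4204579)/(-3044954 - 2815772) = -2403615/(-5860726) = -2403615*(-1/5860726) = 2403615/5860726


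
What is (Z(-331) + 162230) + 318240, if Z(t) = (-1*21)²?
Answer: 480911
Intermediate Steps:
Z(t) = 441 (Z(t) = (-21)² = 441)
(Z(-331) + 162230) + 318240 = (441 + 162230) + 318240 = 162671 + 318240 = 480911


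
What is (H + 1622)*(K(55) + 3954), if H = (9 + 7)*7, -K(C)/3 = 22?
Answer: 6741792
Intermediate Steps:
K(C) = -66 (K(C) = -3*22 = -66)
H = 112 (H = 16*7 = 112)
(H + 1622)*(K(55) + 3954) = (112 + 1622)*(-66 + 3954) = 1734*3888 = 6741792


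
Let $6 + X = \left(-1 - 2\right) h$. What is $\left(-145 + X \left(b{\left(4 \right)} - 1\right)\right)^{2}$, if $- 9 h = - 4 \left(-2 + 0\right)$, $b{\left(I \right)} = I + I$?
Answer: $\frac{255025}{9} \approx 28336.0$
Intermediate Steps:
$b{\left(I \right)} = 2 I$
$h = - \frac{8}{9}$ ($h = - \frac{\left(-4\right) \left(-2 + 0\right)}{9} = - \frac{\left(-4\right) \left(-2\right)}{9} = \left(- \frac{1}{9}\right) 8 = - \frac{8}{9} \approx -0.88889$)
$X = - \frac{10}{3}$ ($X = -6 + \left(-1 - 2\right) \left(- \frac{8}{9}\right) = -6 - - \frac{8}{3} = -6 + \frac{8}{3} = - \frac{10}{3} \approx -3.3333$)
$\left(-145 + X \left(b{\left(4 \right)} - 1\right)\right)^{2} = \left(-145 - \frac{10 \left(2 \cdot 4 - 1\right)}{3}\right)^{2} = \left(-145 - \frac{10 \left(8 - 1\right)}{3}\right)^{2} = \left(-145 - \frac{70}{3}\right)^{2} = \left(- \frac{505}{3}\right)^{2} = \frac{255025}{9}$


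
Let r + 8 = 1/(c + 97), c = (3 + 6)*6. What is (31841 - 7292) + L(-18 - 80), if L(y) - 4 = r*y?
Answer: 3825789/151 ≈ 25336.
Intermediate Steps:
c = 54 (c = 9*6 = 54)
r = -1207/151 (r = -8 + 1/(54 + 97) = -8 + 1/151 = -1207/151 ≈ -7.9934)
L(y) = 4 - 1207*y/151
(31841 - 7292) + L(-18 - 80) = (31841 - 7292) + (4 - 1207*(-18 - 80)/151) = 24549 + (4 - 1207/151*(-98)) = 24549 + (4 + 118286/151) = 24549 + 118890/151 = 3825789/151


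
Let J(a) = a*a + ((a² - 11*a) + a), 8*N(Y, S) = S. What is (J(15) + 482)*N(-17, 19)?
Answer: 7429/4 ≈ 1857.3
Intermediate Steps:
N(Y, S) = S/8
J(a) = -10*a + 2*a² (J(a) = a² + (a² - 10*a) = -10*a + 2*a²)
(J(15) + 482)*N(-17, 19) = (2*15*(-5 + 15) + 482)*((⅛)*19) = (2*15*10 + 482)*(19/8) = (300 + 482)*(19/8) = 782*(19/8) = 7429/4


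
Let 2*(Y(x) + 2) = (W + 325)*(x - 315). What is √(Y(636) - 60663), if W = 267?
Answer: √34351 ≈ 185.34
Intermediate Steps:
Y(x) = -93242 + 296*x (Y(x) = -2 + ((267 + 325)*(x - 315))/2 = -2 + (592*(-315 + x))/2 = -2 + (-186480 + 592*x)/2 = -2 + (-93240 + 296*x) = -93242 + 296*x)
√(Y(636) - 60663) = √((-93242 + 296*636) - 60663) = √((-93242 + 188256) - 60663) = √(95014 - 60663) = √34351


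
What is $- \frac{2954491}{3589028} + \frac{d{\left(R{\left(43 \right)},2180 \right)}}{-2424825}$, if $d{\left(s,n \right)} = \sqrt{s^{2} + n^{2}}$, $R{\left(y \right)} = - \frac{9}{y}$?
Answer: $- \frac{2954491}{3589028} - \frac{\sqrt{8787187681}}{104267475} \approx -0.8241$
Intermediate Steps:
$d{\left(s,n \right)} = \sqrt{n^{2} + s^{2}}$
$- \frac{2954491}{3589028} + \frac{d{\left(R{\left(43 \right)},2180 \right)}}{-2424825} = - \frac{2954491}{3589028} + \frac{\sqrt{2180^{2} + \left(- \frac{9}{43}\right)^{2}}}{-2424825} = \left(-2954491\right) \frac{1}{3589028} + \sqrt{4752400 + \left(\left(-9\right) \frac{1}{43}\right)^{2}} \left(- \frac{1}{2424825}\right) = - \frac{2954491}{3589028} + \sqrt{4752400 + \left(- \frac{9}{43}\right)^{2}} \left(- \frac{1}{2424825}\right) = - \frac{2954491}{3589028} + \sqrt{4752400 + \frac{81}{1849}} \left(- \frac{1}{2424825}\right) = - \frac{2954491}{3589028} + \sqrt{\frac{8787187681}{1849}} \left(- \frac{1}{2424825}\right) = - \frac{2954491}{3589028} + \frac{\sqrt{8787187681}}{43} \left(- \frac{1}{2424825}\right) = - \frac{2954491}{3589028} - \frac{\sqrt{8787187681}}{104267475}$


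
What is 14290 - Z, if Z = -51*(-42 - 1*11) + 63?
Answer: 11524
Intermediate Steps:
Z = 2766 (Z = -51*(-42 - 11) + 63 = -51*(-53) + 63 = 2703 + 63 = 2766)
14290 - Z = 14290 - 1*2766 = 14290 - 2766 = 11524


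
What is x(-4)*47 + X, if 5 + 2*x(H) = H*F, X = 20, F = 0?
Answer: -195/2 ≈ -97.500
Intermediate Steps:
x(H) = -5/2 (x(H) = -5/2 + (H*0)/2 = -5/2 + (½)*0 = -5/2 + 0 = -5/2)
x(-4)*47 + X = -5/2*47 + 20 = -235/2 + 20 = -195/2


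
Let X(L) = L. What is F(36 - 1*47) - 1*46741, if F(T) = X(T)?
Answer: -46752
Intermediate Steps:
F(T) = T
F(36 - 1*47) - 1*46741 = (36 - 1*47) - 1*46741 = (36 - 47) - 46741 = -11 - 46741 = -46752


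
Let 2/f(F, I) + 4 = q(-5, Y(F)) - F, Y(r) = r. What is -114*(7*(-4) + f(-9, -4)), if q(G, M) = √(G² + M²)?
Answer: 86564/27 - 76*√106/27 ≈ 3177.1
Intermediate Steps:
f(F, I) = 2/(-4 + √(25 + F²) - F) (f(F, I) = 2/(-4 + (√((-5)² + F²) - F)) = 2/(-4 + (√(25 + F²) - F)) = 2/(-4 + √(25 + F²) - F))
-114*(7*(-4) + f(-9, -4)) = -114*(7*(-4) - 2/(4 - 9 - √(25 + (-9)²))) = -114*(-28 - 2/(4 - 9 - √(25 + 81))) = -114*(-28 - 2/(4 - 9 - √106)) = -114*(-28 - 2/(-5 - √106)) = 3192 + 228/(-5 - √106)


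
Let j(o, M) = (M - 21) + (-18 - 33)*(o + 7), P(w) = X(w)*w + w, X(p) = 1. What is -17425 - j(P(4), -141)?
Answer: -16498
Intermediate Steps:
P(w) = 2*w (P(w) = 1*w + w = w + w = 2*w)
j(o, M) = -378 + M - 51*o (j(o, M) = (-21 + M) - 51*(7 + o) = (-21 + M) + (-357 - 51*o) = -378 + M - 51*o)
-17425 - j(P(4), -141) = -17425 - (-378 - 141 - 102*4) = -17425 - (-378 - 141 - 51*8) = -17425 - (-378 - 141 - 408) = -17425 - 1*(-927) = -17425 + 927 = -16498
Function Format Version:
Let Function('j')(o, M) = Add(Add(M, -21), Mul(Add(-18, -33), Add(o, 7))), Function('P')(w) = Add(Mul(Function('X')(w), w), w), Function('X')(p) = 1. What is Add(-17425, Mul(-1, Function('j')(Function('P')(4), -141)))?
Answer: -16498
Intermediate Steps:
Function('P')(w) = Mul(2, w) (Function('P')(w) = Add(Mul(1, w), w) = Add(w, w) = Mul(2, w))
Function('j')(o, M) = Add(-378, M, Mul(-51, o)) (Function('j')(o, M) = Add(Add(-21, M), Mul(-51, Add(7, o))) = Add(Add(-21, M), Add(-357, Mul(-51, o))) = Add(-378, M, Mul(-51, o)))
Add(-17425, Mul(-1, Function('j')(Function('P')(4), -141))) = Add(-17425, Mul(-1, Add(-378, -141, Mul(-51, Mul(2, 4))))) = Add(-17425, Mul(-1, Add(-378, -141, Mul(-51, 8)))) = Add(-17425, Mul(-1, Add(-378, -141, -408))) = Add(-17425, Mul(-1, -927)) = Add(-17425, 927) = -16498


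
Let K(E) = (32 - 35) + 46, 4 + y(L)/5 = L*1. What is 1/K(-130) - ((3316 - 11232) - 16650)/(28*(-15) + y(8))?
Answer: -527969/8600 ≈ -61.392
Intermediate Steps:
y(L) = -20 + 5*L (y(L) = -20 + 5*(L*1) = -20 + 5*L)
K(E) = 43 (K(E) = -3 + 46 = 43)
1/K(-130) - ((3316 - 11232) - 16650)/(28*(-15) + y(8)) = 1/43 - ((3316 - 11232) - 16650)/(28*(-15) + (-20 + 5*8)) = 1/43 - (-7916 - 16650)/(-420 + (-20 + 40)) = 1/43 - (-24566)/(-420 + 20) = 1/43 - (-24566)/(-400) = 1/43 - (-24566)*(-1)/400 = 1/43 - 1*12283/200 = 1/43 - 12283/200 = -527969/8600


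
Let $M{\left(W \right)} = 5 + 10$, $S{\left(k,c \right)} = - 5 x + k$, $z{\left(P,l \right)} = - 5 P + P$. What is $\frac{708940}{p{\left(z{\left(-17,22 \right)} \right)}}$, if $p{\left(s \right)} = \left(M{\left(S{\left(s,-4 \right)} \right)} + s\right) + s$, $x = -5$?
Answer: $\frac{708940}{151} \approx 4695.0$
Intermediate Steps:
$z{\left(P,l \right)} = - 4 P$
$S{\left(k,c \right)} = 25 + k$ ($S{\left(k,c \right)} = \left(-5\right) \left(-5\right) + k = 25 + k$)
$M{\left(W \right)} = 15$
$p{\left(s \right)} = 15 + 2 s$ ($p{\left(s \right)} = \left(15 + s\right) + s = 15 + 2 s$)
$\frac{708940}{p{\left(z{\left(-17,22 \right)} \right)}} = \frac{708940}{15 + 2 \left(\left(-4\right) \left(-17\right)\right)} = \frac{708940}{15 + 2 \cdot 68} = \frac{708940}{15 + 136} = \frac{708940}{151}$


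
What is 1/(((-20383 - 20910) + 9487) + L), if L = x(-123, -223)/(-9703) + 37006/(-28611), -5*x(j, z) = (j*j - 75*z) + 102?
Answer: -1388062665/44149602175964 ≈ -3.1440e-5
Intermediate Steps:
x(j, z) = -102/5 + 15*z - j²/5 (x(j, z) = -((j*j - 75*z) + 102)/5 = -((j² - 75*z) + 102)/5 = -(102 + j² - 75*z)/5 = -102/5 + 15*z - j²/5)
L = -881052974/1388062665 (L = (-102/5 + 15*(-223) - ⅕*(-123)²)/(-9703) + 37006/(-28611) = (-102/5 - 3345 - ⅕*15129)*(-1/9703) + 37006*(-1/28611) = (-102/5 - 3345 - 15129/5)*(-1/9703) - 37006/28611 = -31956/5*(-1/9703) - 37006/28611 = 31956/48515 - 37006/28611 = -881052974/1388062665 ≈ -0.63474)
1/(((-20383 - 20910) + 9487) + L) = 1/(((-20383 - 20910) + 9487) - 881052974/1388062665) = 1/((-41293 + 9487) - 881052974/1388062665) = 1/(-31806 - 881052974/1388062665) = 1/(-44149602175964/1388062665) = -1388062665/44149602175964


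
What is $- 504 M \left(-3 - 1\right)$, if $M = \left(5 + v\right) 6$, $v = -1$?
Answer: $48384$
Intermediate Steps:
$M = 24$ ($M = \left(5 - 1\right) 6 = 4 \cdot 6 = 24$)
$- 504 M \left(-3 - 1\right) = - 504 \cdot 24 \left(-3 - 1\right) = - 504 \cdot 24 \left(-4\right) = \left(-504\right) \left(-96\right) = 48384$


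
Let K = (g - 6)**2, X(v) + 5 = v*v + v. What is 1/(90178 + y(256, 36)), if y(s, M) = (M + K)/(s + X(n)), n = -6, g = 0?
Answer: 281/25340090 ≈ 1.1089e-5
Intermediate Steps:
X(v) = -5 + v + v**2 (X(v) = -5 + (v*v + v) = -5 + (v**2 + v) = -5 + (v + v**2) = -5 + v + v**2)
K = 36 (K = (0 - 6)**2 = (-6)**2 = 36)
y(s, M) = (36 + M)/(25 + s) (y(s, M) = (M + 36)/(s + (-5 - 6 + (-6)**2)) = (36 + M)/(s + (-5 - 6 + 36)) = (36 + M)/(s + 25) = (36 + M)/(25 + s))
1/(90178 + y(256, 36)) = 1/(90178 + (36 + 36)/(25 + 256)) = 1/(90178 + 72/281) = 1/(25340090/281) = 281/25340090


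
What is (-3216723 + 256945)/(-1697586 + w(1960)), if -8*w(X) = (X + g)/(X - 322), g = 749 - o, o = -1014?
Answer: 12928310304/7415056889 ≈ 1.7435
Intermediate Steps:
g = 1763 (g = 749 - 1*(-1014) = 749 + 1014 = 1763)
w(X) = -(1763 + X)/(8*(-322 + X)) (w(X) = -(X + 1763)/(8*(X - 322)) = -(1763 + X)/(8*(-322 + X)))
(-3216723 + 256945)/(-1697586 + w(1960)) = (-3216723 + 256945)/(-1697586 + (-1763 - 1*1960)/(8*(-322 + 1960))) = -2959778/(-1697586 + (⅛)*(-1763 - 1960)/1638) = -2959778/(-1697586 + (⅛)*(1/1638)*(-3723)) = -2959778/(-1697586 - 1241/4368) = -2959778/(-7415056889/4368) = -2959778*(-4368/7415056889) = 12928310304/7415056889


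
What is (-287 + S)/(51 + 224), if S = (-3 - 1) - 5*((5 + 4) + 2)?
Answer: -346/275 ≈ -1.2582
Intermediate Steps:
S = -59 (S = -4 - 5*(9 + 2) = -4 - 5*11 = -4 - 55 = -59)
(-287 + S)/(51 + 224) = (-287 - 59)/(51 + 224) = -346/275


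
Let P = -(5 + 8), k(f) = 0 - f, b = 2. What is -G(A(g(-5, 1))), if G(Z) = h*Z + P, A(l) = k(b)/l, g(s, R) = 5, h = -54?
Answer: -43/5 ≈ -8.6000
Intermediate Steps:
k(f) = -f
P = -13 (P = -1*13 = -13)
A(l) = -2/l (A(l) = (-1*2)/l = -2/l)
G(Z) = -13 - 54*Z (G(Z) = -54*Z - 13 = -13 - 54*Z)
-G(A(g(-5, 1))) = -(-13 - (-108)/5) = -(-13 - 54*(-⅖)) = -(-13 + 108/5) = -1*43/5 = -43/5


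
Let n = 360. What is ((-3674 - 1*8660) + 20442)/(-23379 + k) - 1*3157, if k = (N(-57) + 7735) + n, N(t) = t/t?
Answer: -48256539/15283 ≈ -3157.5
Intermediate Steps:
N(t) = 1
k = 8096 (k = (1 + 7735) + 360 = 7736 + 360 = 8096)
((-3674 - 1*8660) + 20442)/(-23379 + k) - 1*3157 = ((-3674 - 1*8660) + 20442)/(-23379 + 8096) - 1*3157 = ((-3674 - 8660) + 20442)/(-15283) - 3157 = (-12334 + 20442)*(-1/15283) - 3157 = 8108*(-1/15283) - 3157 = -8108/15283 - 3157 = -48256539/15283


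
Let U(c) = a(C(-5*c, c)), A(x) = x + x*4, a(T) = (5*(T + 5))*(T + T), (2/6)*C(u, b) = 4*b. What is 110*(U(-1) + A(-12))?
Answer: 85800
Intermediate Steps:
C(u, b) = 12*b (C(u, b) = 3*(4*b) = 12*b)
a(T) = 2*T*(25 + 5*T) (a(T) = (5*(5 + T))*(2*T) = (25 + 5*T)*(2*T) = 2*T*(25 + 5*T))
A(x) = 5*x (A(x) = x + 4*x = 5*x)
U(c) = 120*c*(5 + 12*c) (U(c) = 10*(12*c)*(5 + 12*c) = 120*c*(5 + 12*c))
110*(U(-1) + A(-12)) = 110*(120*(-1)*(5 + 12*(-1)) + 5*(-12)) = 110*(120*(-1)*(5 - 12) - 60) = 110*(120*(-1)*(-7) - 60) = 110*(840 - 60) = 110*780 = 85800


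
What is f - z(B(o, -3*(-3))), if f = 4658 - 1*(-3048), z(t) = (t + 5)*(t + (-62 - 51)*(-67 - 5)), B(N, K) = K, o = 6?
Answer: -106324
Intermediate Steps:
z(t) = (5 + t)*(8136 + t) (z(t) = (5 + t)*(t - 113*(-72)) = (5 + t)*(t + 8136) = (5 + t)*(8136 + t))
f = 7706 (f = 4658 + 3048 = 7706)
f - z(B(o, -3*(-3))) = 7706 - (40680 + (-3*(-3))**2 + 8141*(-3*(-3))) = 7706 - (40680 + 9**2 + 8141*9) = 7706 - (40680 + 81 + 73269) = 7706 - 1*114030 = 7706 - 114030 = -106324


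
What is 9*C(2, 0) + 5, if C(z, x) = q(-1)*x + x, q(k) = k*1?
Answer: 5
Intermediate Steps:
q(k) = k
C(z, x) = 0 (C(z, x) = -x + x = 0)
9*C(2, 0) + 5 = 9*0 + 5 = 0 + 5 = 5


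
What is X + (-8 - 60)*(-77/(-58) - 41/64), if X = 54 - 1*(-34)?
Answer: 19157/464 ≈ 41.287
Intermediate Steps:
X = 88 (X = 54 + 34 = 88)
X + (-8 - 60)*(-77/(-58) - 41/64) = 88 + (-8 - 60)*(-77/(-58) - 41/64) = 88 - 68*(-77*(-1/58) - 41*1/64) = 88 - 68*(77/58 - 41/64) = 88 - 68*1275/1856 = 88 - 21675/464 = 19157/464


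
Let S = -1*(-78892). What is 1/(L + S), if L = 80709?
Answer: 1/159601 ≈ 6.2656e-6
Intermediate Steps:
S = 78892
1/(L + S) = 1/(80709 + 78892) = 1/159601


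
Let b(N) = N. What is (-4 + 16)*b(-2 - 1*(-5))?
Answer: 36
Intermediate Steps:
(-4 + 16)*b(-2 - 1*(-5)) = (-4 + 16)*(-2 - 1*(-5)) = 12*(-2 + 5) = 12*3 = 36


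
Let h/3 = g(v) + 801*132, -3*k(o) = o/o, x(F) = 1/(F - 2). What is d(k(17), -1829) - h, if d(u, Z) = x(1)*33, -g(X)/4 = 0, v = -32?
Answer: -317229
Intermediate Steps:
g(X) = 0 (g(X) = -4*0 = 0)
x(F) = 1/(-2 + F)
k(o) = -⅓ (k(o) = -o/(3*o) = -⅓*1 = -⅓)
d(u, Z) = -33 (d(u, Z) = 33/(-2 + 1) = 33/(-1) = -1*33 = -33)
h = 317196 (h = 3*(0 + 801*132) = 3*(0 + 105732) = 3*105732 = 317196)
d(k(17), -1829) - h = -33 - 1*317196 = -33 - 317196 = -317229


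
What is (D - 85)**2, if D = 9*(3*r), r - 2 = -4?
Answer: 19321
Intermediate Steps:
r = -2 (r = 2 - 4 = -2)
D = -54 (D = 9*(3*(-2)) = 9*(-6) = -54)
(D - 85)**2 = (-54 - 85)**2 = (-139)**2 = 19321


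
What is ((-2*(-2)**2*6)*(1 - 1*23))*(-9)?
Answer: -9504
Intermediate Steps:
((-2*(-2)**2*6)*(1 - 1*23))*(-9) = ((-2*4*6)*(1 - 23))*(-9) = (-8*6*(-22))*(-9) = -48*(-22)*(-9) = 1056*(-9) = -9504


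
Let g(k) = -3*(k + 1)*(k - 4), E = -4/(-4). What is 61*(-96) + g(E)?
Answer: -5838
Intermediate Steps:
E = 1 (E = -4*(-¼) = 1)
g(k) = -3*(1 + k)*(-4 + k)
61*(-96) + g(E) = 61*(-96) + (12 - 3*1² + 9*1) = -5856 + (12 - 3*1 + 9) = -5856 + (12 - 3 + 9) = -5856 + 18 = -5838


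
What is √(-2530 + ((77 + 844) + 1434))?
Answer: 5*I*√7 ≈ 13.229*I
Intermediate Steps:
√(-2530 + ((77 + 844) + 1434)) = √(-2530 + (921 + 1434)) = √(-2530 + 2355) = √(-175) = 5*I*√7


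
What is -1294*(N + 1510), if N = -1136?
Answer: -483956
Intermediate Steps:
-1294*(N + 1510) = -1294*(-1136 + 1510) = -1294*374 = -483956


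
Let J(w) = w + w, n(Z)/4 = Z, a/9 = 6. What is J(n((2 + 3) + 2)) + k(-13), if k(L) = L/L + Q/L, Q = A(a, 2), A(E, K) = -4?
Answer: 745/13 ≈ 57.308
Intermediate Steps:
a = 54 (a = 9*6 = 54)
Q = -4
n(Z) = 4*Z
J(w) = 2*w
k(L) = 1 - 4/L (k(L) = L/L - 4/L = 1 - 4/L)
J(n((2 + 3) + 2)) + k(-13) = 2*(4*((2 + 3) + 2)) + (-4 - 13)/(-13) = 2*(4*(5 + 2)) - 1/13*(-17) = 2*(4*7) + 17/13 = 2*28 + 17/13 = 56 + 17/13 = 745/13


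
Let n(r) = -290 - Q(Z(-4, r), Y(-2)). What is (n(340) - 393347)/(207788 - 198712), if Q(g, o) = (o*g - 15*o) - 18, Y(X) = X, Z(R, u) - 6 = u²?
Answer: -162437/9076 ≈ -17.897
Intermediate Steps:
Z(R, u) = 6 + u²
Q(g, o) = -18 - 15*o + g*o (Q(g, o) = (g*o - 15*o) - 18 = (-15*o + g*o) - 18 = -18 - 15*o + g*o)
n(r) = -290 + 2*r² (n(r) = -290 - (-18 - 15*(-2) + (6 + r²)*(-2)) = -290 - (-18 + 30 + (-12 - 2*r²)) = -290 - (-2)*r² = -290 + 2*r²)
(n(340) - 393347)/(207788 - 198712) = ((-290 + 2*340²) - 393347)/(207788 - 198712) = ((-290 + 2*115600) - 393347)/9076 = ((-290 + 231200) - 393347)*(1/9076) = (230910 - 393347)*(1/9076) = -162437*1/9076 = -162437/9076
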